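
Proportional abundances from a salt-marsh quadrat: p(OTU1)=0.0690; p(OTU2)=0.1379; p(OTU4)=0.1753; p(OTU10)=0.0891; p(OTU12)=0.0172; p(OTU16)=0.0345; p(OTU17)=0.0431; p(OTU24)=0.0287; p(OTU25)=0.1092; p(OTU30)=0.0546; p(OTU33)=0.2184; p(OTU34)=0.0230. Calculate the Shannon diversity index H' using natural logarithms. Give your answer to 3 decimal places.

2.221

Each pᵢ ln pᵢ term (working shown to 5 dp, full precision carried): 0.069×(-2.67365)=-0.18448, 0.1379×(-1.98123)=-0.27321, 0.1753×(-1.74126)=-0.30524, 0.0891×(-2.41800)=-0.21544, 0.0172×(-4.06285)=-0.06988, 0.0345×(-3.36680)=-0.11615, 0.0431×(-3.14423)=-0.13552, 0.0287×(-3.55086)=-0.10191, 0.1092×(-2.21457)=-0.24183, 0.0546×(-2.90772)=-0.15876, 0.2184×(-1.52143)=-0.33228, 0.023×(-3.77226)=-0.08676.
Sum = -2.22147, so H' = 2.221.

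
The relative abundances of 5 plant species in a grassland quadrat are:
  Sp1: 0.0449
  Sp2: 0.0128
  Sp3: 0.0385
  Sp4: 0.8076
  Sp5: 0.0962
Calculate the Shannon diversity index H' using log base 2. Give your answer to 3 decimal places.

1.036

Each pᵢ log₂ pᵢ term (working shown to 5 dp, full precision carried): 0.0449×(-4.47714)=-0.20102, 0.0128×(-6.28771)=-0.08048, 0.0385×(-4.69900)=-0.18091, 0.8076×(-0.30829)=-0.24897, 0.0962×(-3.37782)=-0.32495.
Sum = -1.03634, so H' = 1.036.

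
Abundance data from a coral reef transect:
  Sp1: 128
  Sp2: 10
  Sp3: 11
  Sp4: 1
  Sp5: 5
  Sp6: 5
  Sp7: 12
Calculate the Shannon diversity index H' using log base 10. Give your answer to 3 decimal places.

0.427

Total N = 128+10+11+1+5+5+12 = 172, so the proportions are 0.74419, 0.05814, 0.06395, 0.00581, 0.02907, 0.02907, 0.06977 (working shown to 5 dp, full precision carried).
Each pᵢ log₁₀ pᵢ term: 0.74419×(-0.12832)=-0.09549, 0.05814×(-1.23553)=-0.07183, 0.06395×(-1.19414)=-0.07637, 0.00581×(-2.23553)=-0.01300, 0.02907×(-1.53656)=-0.04467, 0.02907×(-1.53656)=-0.04467, 0.06977×(-1.15635)=-0.08068.
Sum = -0.42670, so H' = 0.427.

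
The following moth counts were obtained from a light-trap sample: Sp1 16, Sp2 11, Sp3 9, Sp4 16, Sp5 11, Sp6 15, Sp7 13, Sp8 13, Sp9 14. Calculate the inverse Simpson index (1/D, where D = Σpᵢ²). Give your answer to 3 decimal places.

Total N = 16+11+9+16+11+15+13+13+14 = 118, so the proportions are 0.1355932, 0.0932203, 0.0762712, 0.1355932, 0.0932203, 0.1271186, 0.1101695, 0.1101695, 0.1186441 (working shown to 7 dp, full precision carried).
D = 0.1355932² + 0.0932203² + 0.0762712² + 0.1355932² + 0.0932203² + 0.1271186² + 0.1101695² + 0.1101695² + 0.1186441² = 0.0183855 + 0.0086900 + 0.0058173 + 0.0183855 + 0.0086900 + 0.0161591 + 0.0121373 + 0.0121373 + 0.0140764 = 0.1144786.
So 1/D = 8.73526, i.e. 8.735 to 3 decimal places.

8.735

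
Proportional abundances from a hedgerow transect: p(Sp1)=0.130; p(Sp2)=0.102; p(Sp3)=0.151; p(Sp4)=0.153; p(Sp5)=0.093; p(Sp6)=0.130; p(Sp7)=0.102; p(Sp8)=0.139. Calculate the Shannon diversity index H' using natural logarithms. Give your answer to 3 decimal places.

Each pᵢ ln pᵢ term (working shown to 5 dp, full precision carried): 0.13×(-2.04022)=-0.26523, 0.102×(-2.28278)=-0.23284, 0.151×(-1.89048)=-0.28546, 0.153×(-1.87732)=-0.28723, 0.093×(-2.37516)=-0.22089, 0.13×(-2.04022)=-0.26523, 0.102×(-2.28278)=-0.23284, 0.139×(-1.97328)=-0.27429.
Sum = -2.06401, so H' = 2.064.

2.064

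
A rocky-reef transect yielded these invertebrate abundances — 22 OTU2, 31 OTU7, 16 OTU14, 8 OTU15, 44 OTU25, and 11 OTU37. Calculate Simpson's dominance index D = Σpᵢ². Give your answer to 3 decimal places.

0.219

Total N = 22+31+16+8+44+11 = 132, so the proportions are 0.16667, 0.23485, 0.12121, 0.06061, 0.33333, 0.08333 (working shown to 5 dp, full precision carried).
D = 0.16667² + 0.23485² + 0.12121² + 0.06061² + 0.33333² + 0.08333² = 0.02778 + 0.05515 + 0.01469 + 0.00367 + 0.11111 + 0.00694 = 0.21935.
To 3 decimal places, D = 0.219.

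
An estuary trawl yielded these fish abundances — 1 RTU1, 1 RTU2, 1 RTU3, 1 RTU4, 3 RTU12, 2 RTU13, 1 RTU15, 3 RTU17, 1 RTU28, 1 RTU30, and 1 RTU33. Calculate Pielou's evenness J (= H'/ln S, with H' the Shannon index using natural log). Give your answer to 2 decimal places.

0.95

Total N = 1+1+1+1+3+2+1+3+1+1+1 = 16, so the proportions are 0.0625, 0.0625, 0.0625, 0.0625, 0.1875, 0.125, 0.0625, 0.1875, 0.0625, 0.0625, 0.0625 (working shown to 4 dp, full precision carried).
H' = −Σ pᵢ ln pᵢ = −((-0.1733) + (-0.1733) + (-0.1733) + (-0.1733) + (-0.3139) + (-0.2599) + (-0.1733) + (-0.3139) + (-0.1733) + (-0.1733) + (-0.1733)) = 2.2740.
With S = 11 species, ln S = 2.3979, so J = 2.2740/2.3979 = 0.9483, i.e. 0.95 to 2 decimal places.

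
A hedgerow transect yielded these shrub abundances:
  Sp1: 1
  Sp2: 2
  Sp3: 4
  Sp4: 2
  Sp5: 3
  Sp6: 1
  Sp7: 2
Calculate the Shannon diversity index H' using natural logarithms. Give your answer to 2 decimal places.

Total N = 1+2+4+2+3+1+2 = 15, so the proportions are 0.0667, 0.1333, 0.2667, 0.1333, 0.2, 0.0667, 0.1333 (working shown to 4 dp, full precision carried).
Each pᵢ ln pᵢ term: 0.0667×(-2.7081)=-0.1805, 0.1333×(-2.0149)=-0.2687, 0.2667×(-1.3218)=-0.3525, 0.1333×(-2.0149)=-0.2687, 0.2×(-1.6094)=-0.3219, 0.0667×(-2.7081)=-0.1805, 0.1333×(-2.0149)=-0.2687.
Sum = -1.8414, so H' = 1.84.

1.84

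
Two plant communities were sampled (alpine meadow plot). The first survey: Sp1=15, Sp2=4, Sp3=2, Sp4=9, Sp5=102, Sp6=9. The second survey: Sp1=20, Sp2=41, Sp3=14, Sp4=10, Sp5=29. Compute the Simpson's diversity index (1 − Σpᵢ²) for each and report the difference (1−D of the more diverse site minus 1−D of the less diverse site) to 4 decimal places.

The first survey: N=141, proportions 0.106383, 0.028369, 0.014184, 0.06383, 0.723404, 0.06383, giving 1−D = 0.456214 (working shown to 6 dp, full precision carried).
The second survey: N=114, proportions 0.175439, 0.359649, 0.122807, 0.087719, 0.254386, giving 1−D = 0.752385.
Difference = |0.456214 − 0.752385| = 0.296171, i.e. 0.2962 to 4 decimal places.

0.2962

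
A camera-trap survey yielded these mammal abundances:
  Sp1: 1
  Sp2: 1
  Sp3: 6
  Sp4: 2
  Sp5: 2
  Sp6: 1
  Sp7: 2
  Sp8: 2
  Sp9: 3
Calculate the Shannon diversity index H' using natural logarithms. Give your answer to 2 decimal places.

Total N = 1+1+6+2+2+1+2+2+3 = 20, so the proportions are 0.05, 0.05, 0.3, 0.1, 0.1, 0.05, 0.1, 0.1, 0.15 (working shown to 4 dp, full precision carried).
Each pᵢ ln pᵢ term: 0.05×(-2.9957)=-0.1498, 0.05×(-2.9957)=-0.1498, 0.3×(-1.2040)=-0.3612, 0.1×(-2.3026)=-0.2303, 0.1×(-2.3026)=-0.2303, 0.05×(-2.9957)=-0.1498, 0.1×(-2.3026)=-0.2303, 0.1×(-2.3026)=-0.2303, 0.15×(-1.8971)=-0.2846.
Sum = -2.0162, so H' = 2.02.

2.02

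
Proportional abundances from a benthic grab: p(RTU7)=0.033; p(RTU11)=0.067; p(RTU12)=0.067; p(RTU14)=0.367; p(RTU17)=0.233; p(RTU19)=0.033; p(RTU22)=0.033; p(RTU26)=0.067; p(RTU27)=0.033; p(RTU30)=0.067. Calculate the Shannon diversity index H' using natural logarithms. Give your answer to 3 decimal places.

1.882

Each pᵢ ln pᵢ term (working shown to 5 dp, full precision carried): 0.033×(-3.41125)=-0.11257, 0.067×(-2.70306)=-0.18111, 0.067×(-2.70306)=-0.18111, 0.367×(-1.00239)=-0.36788, 0.233×(-1.45672)=-0.33942, 0.033×(-3.41125)=-0.11257, 0.033×(-3.41125)=-0.11257, 0.067×(-2.70306)=-0.18111, 0.033×(-3.41125)=-0.11257, 0.067×(-2.70306)=-0.18111.
Sum = -1.88200, so H' = 1.882.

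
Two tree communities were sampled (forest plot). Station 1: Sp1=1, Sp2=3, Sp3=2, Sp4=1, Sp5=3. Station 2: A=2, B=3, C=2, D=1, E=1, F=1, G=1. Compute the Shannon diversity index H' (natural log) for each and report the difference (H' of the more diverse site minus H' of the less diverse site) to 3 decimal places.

Station 1: N=10, proportions 0.1, 0.3, 0.2, 0.1, 0.3, giving H' = 1.50479 (working shown to 5 dp, full precision carried).
Station 2: N=11, proportions 0.18182, 0.27273, 0.18182, 0.09091, 0.09091, 0.09091, 0.09091, giving H' = 1.84622.
Difference = |1.50479 − 1.84622| = 0.34143, i.e. 0.341 to 3 decimal places.

0.341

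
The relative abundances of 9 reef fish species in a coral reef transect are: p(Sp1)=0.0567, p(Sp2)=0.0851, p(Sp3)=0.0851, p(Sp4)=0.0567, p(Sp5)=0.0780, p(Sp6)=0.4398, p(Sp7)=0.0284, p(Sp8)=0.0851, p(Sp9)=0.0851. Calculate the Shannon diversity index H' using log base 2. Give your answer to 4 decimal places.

2.6337

Each pᵢ log₂ pᵢ term (working shown to 6 dp, full precision carried): 0.0567×(-4.140507)=-0.234767, 0.0851×(-3.554697)=-0.302505, 0.0851×(-3.554697)=-0.302505, 0.0567×(-4.140507)=-0.234767, 0.078×(-3.680382)=-0.287070, 0.4398×(-1.185080)=-0.521198, 0.0284×(-5.137965)=-0.145918, 0.0851×(-3.554697)=-0.302505, 0.0851×(-3.554697)=-0.302505.
Sum = -2.633739, so H' = 2.6337.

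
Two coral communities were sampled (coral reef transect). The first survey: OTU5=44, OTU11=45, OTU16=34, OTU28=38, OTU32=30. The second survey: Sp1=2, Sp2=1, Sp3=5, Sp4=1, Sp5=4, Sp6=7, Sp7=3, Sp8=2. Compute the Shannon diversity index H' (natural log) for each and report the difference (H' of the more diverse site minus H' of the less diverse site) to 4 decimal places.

0.2896

The first survey: N=191, proportions 0.230366, 0.235602, 0.17801, 0.198953, 0.157068, giving H' = 1.598008 (working shown to 6 dp, full precision carried).
The second survey: N=25, proportions 0.08, 0.04, 0.2, 0.04, 0.16, 0.28, 0.12, 0.08, giving H' = 1.887589.
Difference = |1.598008 − 1.887589| = 0.289581, i.e. 0.2896 to 4 decimal places.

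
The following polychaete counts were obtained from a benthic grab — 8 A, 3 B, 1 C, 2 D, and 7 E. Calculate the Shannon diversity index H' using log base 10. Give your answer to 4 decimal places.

Total N = 8+3+1+2+7 = 21, so the proportions are 0.380952, 0.142857, 0.047619, 0.095238, 0.333333 (working shown to 6 dp, full precision carried).
Each pᵢ log₁₀ pᵢ term: 0.380952×(-0.419129)=-0.159668, 0.142857×(-0.845098)=-0.120728, 0.047619×(-1.322219)=-0.062963, 0.095238×(-1.021189)=-0.097256, 0.333333×(-0.477121)=-0.159040.
Sum = -0.599656, so H' = 0.5997.

0.5997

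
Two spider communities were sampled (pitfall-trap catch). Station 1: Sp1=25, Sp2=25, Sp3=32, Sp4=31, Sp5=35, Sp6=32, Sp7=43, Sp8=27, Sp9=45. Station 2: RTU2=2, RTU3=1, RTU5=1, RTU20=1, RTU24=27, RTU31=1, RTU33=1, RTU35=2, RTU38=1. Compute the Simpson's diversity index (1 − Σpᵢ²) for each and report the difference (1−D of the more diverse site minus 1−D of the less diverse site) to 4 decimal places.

Station 1: N=295, proportions 0.084746, 0.084746, 0.108475, 0.105085, 0.118644, 0.108475, 0.145763, 0.091525, 0.152542, giving 1−D = 0.884091 (working shown to 6 dp, full precision carried).
Station 2: N=37, proportions 0.054054, 0.027027, 0.027027, 0.027027, 0.72973, 0.027027, 0.027027, 0.054054, 0.027027, giving 1−D = 0.457268.
Difference = |0.884091 − 0.457268| = 0.426823, i.e. 0.4268 to 4 decimal places.

0.4268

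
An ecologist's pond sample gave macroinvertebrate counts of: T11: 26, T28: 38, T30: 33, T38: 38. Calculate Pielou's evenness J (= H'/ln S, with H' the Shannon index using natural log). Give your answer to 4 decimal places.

Total N = 26+38+33+38 = 135, so the proportions are 0.192593, 0.281481, 0.244444, 0.281481 (working shown to 6 dp, full precision carried).
H' = −Σ pᵢ ln pᵢ = −((-0.317234) + (-0.356831) + (-0.344365) + (-0.356831)) = 1.375261.
With S = 4 species, ln S = 1.386294, so J = 1.375261/1.386294 = 0.992041, i.e. 0.9920 to 4 decimal places.

0.9920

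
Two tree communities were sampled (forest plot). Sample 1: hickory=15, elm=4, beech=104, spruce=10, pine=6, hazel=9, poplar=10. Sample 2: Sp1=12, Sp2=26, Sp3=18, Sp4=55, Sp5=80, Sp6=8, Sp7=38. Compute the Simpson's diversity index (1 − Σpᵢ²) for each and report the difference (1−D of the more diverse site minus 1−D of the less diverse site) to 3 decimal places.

Sample 1: N=158, proportions 0.094937, 0.025316, 0.658228, 0.063291, 0.037975, 0.056962, 0.063291, giving 1−D = 0.544384 (working shown to 6 dp, full precision carried).
Sample 2: N=237, proportions 0.050633, 0.109705, 0.075949, 0.232068, 0.337553, 0.033755, 0.160338, giving 1−D = 0.784988.
Difference = |0.544384 − 0.784988| = 0.240604, i.e. 0.241 to 3 decimal places.

0.241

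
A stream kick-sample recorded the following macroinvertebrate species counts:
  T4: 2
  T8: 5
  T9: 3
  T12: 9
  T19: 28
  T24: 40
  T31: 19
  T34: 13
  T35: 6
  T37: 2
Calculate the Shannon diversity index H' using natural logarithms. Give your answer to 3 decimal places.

1.893

Total N = 2+5+3+9+28+40+19+13+6+2 = 127, so the proportions are 0.01575, 0.03937, 0.02362, 0.07087, 0.22047, 0.31496, 0.14961, 0.10236, 0.04724, 0.01575 (working shown to 5 dp, full precision carried).
Each pᵢ ln pᵢ term: 0.01575×(-4.15104)=-0.06537, 0.03937×(-3.23475)=-0.12735, 0.02362×(-3.74557)=-0.08848, 0.07087×(-2.64696)=-0.18758, 0.22047×(-1.51198)=-0.33335, 0.31496×(-1.15531)=-0.36388, 0.14961×(-1.89975)=-0.28421, 0.10236×(-2.27924)=-0.23331, 0.04724×(-3.05243)=-0.14421, 0.01575×(-4.15104)=-0.06537.
Sum = -1.89311, so H' = 1.893.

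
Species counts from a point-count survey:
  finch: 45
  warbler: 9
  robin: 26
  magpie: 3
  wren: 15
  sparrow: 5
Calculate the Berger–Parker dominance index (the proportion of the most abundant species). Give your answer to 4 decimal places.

Total N = 45+9+26+3+15+5 = 103, so the proportions are 0.436893, 0.087379, 0.252427, 0.029126, 0.145631, 0.048544 (working shown to 6 dp, full precision carried).
The largest proportion is 0.436893, i.e. d = 0.4369 to 4 decimal places.

0.4369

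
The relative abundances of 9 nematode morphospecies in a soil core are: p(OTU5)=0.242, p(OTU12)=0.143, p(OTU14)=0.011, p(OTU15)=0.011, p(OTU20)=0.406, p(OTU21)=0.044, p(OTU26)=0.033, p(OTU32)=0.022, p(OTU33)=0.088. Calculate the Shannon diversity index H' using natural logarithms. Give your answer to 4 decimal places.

1.6345

Each pᵢ ln pᵢ term (working shown to 6 dp, full precision carried): 0.242×(-1.418818)=-0.343354, 0.143×(-1.944911)=-0.278122, 0.011×(-4.509860)=-0.049608, 0.011×(-4.509860)=-0.049608, 0.406×(-0.901402)=-0.365969, 0.044×(-3.123566)=-0.137437, 0.033×(-3.411248)=-0.112571, 0.022×(-3.816713)=-0.083968, 0.088×(-2.430418)=-0.213877.
Sum = -1.634515, so H' = 1.6345.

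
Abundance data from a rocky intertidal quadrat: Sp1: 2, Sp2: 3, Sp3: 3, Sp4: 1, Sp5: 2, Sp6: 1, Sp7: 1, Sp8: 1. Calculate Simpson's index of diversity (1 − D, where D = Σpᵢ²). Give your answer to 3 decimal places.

Total N = 2+3+3+1+2+1+1+1 = 14, so the proportions are 0.14286, 0.21429, 0.21429, 0.07143, 0.14286, 0.07143, 0.07143, 0.07143 (working shown to 5 dp, full precision carried).
D = 0.14286² + 0.21429² + 0.21429² + 0.07143² + 0.14286² + 0.07143² + 0.07143² + 0.07143² = 0.02041 + 0.04592 + 0.04592 + 0.00510 + 0.02041 + 0.00510 + 0.00510 + 0.00510 = 0.15306.
So 1 − D = 0.84694, i.e. 0.847 to 3 decimal places.

0.847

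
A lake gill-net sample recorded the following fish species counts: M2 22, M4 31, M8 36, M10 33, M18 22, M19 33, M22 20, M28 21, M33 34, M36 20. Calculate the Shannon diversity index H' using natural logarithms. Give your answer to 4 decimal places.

Total N = 22+31+36+33+22+33+20+21+34+20 = 272, so the proportions are 0.080882, 0.113971, 0.132353, 0.121324, 0.080882, 0.121324, 0.073529, 0.077206, 0.125, 0.073529 (working shown to 6 dp, full precision carried).
Each pᵢ ln pᵢ term: 0.080882×(-2.514760)=-0.203400, 0.113971×(-2.171815)=-0.247523, 0.132353×(-2.022283)=-0.267655, 0.121324×(-2.109295)=-0.255907, 0.080882×(-2.514760)=-0.203400, 0.121324×(-2.109295)=-0.255907, 0.073529×(-2.610070)=-0.191917, 0.077206×(-2.561280)=-0.197746, 0.125×(-2.079442)=-0.259930, 0.073529×(-2.610070)=-0.191917.
Sum = -2.275301, so H' = 2.2753.

2.2753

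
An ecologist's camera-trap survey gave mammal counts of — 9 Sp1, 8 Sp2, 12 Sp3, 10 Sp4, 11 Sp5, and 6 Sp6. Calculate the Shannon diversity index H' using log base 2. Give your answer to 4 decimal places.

2.5514

Total N = 9+8+12+10+11+6 = 56, so the proportions are 0.160714, 0.142857, 0.214286, 0.178571, 0.196429, 0.107143 (working shown to 6 dp, full precision carried).
Each pᵢ log₂ pᵢ term: 0.160714×(-2.637430)=-0.423873, 0.142857×(-2.807355)=-0.401051, 0.214286×(-2.222392)=-0.476227, 0.178571×(-2.485427)=-0.443826, 0.196429×(-2.347923)=-0.461199, 0.107143×(-3.222392)=-0.345256.
Sum = -2.551432, so H' = 2.5514.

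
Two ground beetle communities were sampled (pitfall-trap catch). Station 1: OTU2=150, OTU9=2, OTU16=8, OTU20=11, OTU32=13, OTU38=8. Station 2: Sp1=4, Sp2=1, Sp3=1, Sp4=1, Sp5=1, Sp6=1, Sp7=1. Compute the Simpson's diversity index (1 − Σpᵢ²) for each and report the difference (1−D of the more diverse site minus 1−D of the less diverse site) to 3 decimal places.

0.402

Station 1: N=192, proportions 0.78125, 0.01042, 0.04167, 0.05729, 0.06771, 0.04167, giving 1−D = 0.37820 (working shown to 5 dp, full precision carried).
Station 2: N=10, proportions 0.4, 0.1, 0.1, 0.1, 0.1, 0.1, 0.1, giving 1−D = 0.78000.
Difference = |0.37820 − 0.78000| = 0.40180, i.e. 0.402 to 3 decimal places.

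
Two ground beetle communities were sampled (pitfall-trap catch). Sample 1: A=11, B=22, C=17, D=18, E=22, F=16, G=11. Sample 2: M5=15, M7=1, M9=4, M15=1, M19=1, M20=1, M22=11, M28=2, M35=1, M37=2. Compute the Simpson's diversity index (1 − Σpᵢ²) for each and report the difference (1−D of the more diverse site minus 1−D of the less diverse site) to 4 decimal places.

Sample 1: N=117, proportions 0.094017094, 0.188034188, 0.145299145, 0.153846154, 0.188034188, 0.136752137, 0.094017094, giving 1−D = 0.848126233 (working shown to 9 dp, full precision carried).
Sample 2: N=39, proportions 0.384615385, 0.025641026, 0.102564103, 0.025641026, 0.025641026, 0.025641026, 0.282051282, 0.051282051, 0.025641026, 0.051282051, giving 1−D = 0.753451677.
Difference = |0.848126233 − 0.753451677| = 0.094674556, i.e. 0.0947 to 4 decimal places.

0.0947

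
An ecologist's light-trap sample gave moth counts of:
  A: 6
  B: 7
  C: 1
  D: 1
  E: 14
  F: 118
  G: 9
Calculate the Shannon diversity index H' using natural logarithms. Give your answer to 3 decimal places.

0.921

Total N = 6+7+1+1+14+118+9 = 156, so the proportions are 0.03846, 0.04487, 0.00641, 0.00641, 0.08974, 0.75641, 0.05769 (working shown to 5 dp, full precision carried).
Each pᵢ ln pᵢ term: 0.03846×(-3.25810)=-0.12531, 0.04487×(-3.10395)=-0.13928, 0.00641×(-5.04986)=-0.03237, 0.00641×(-5.04986)=-0.03237, 0.08974×(-2.41080)=-0.21635, 0.75641×(-0.27917)=-0.21117, 0.05769×(-2.85263)=-0.16457.
Sum = -0.92143, so H' = 0.921.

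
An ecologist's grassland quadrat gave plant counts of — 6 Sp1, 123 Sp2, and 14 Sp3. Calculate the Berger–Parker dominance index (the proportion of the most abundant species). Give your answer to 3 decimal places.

0.860

Total N = 6+123+14 = 143, so the proportions are 0.04196, 0.86014, 0.0979 (working shown to 5 dp, full precision carried).
The largest proportion is 0.86014, i.e. d = 0.860 to 3 decimal places.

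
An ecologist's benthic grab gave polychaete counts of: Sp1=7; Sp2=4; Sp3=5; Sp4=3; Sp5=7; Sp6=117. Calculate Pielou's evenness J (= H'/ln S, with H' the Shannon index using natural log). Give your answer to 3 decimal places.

0.423

Total N = 7+4+5+3+7+117 = 143, so the proportions are 0.04895, 0.02797, 0.03497, 0.02098, 0.04895, 0.81818 (working shown to 5 dp, full precision carried).
H' = −Σ pᵢ ln pᵢ = −((-0.14768) + (-0.10004) + (-0.11725) + (-0.08107) + (-0.14768) + (-0.16419)) = 0.75791.
With S = 6 species, ln S = 1.79176, so J = 0.75791/1.79176 = 0.42300, i.e. 0.423 to 3 decimal places.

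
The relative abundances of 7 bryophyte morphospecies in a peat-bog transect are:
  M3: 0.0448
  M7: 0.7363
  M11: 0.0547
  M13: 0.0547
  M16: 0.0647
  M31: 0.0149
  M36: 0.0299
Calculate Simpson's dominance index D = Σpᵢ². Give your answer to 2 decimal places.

0.56

D = 0.0448² + 0.7363² + 0.0547² + 0.0547² + 0.0647² + 0.0149² + 0.0299² = 0.0020 + 0.5421 + 0.0030 + 0.0030 + 0.0042 + 0.0002 + 0.0009 = 0.5554 (working shown to 4 dp, full precision carried).
To 2 decimal places, D = 0.56.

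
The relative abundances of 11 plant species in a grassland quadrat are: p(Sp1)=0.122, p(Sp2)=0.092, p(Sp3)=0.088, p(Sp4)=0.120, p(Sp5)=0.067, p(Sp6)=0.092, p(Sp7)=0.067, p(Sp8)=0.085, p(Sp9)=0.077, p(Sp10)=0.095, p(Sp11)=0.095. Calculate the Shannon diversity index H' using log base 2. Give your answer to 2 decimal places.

3.43

Each pᵢ log₂ pᵢ term (working shown to 4 dp, full precision carried): 0.122×(-3.0350)=-0.3703, 0.092×(-3.4422)=-0.3167, 0.088×(-3.5064)=-0.3086, 0.12×(-3.0589)=-0.3671, 0.067×(-3.8997)=-0.2613, 0.092×(-3.4422)=-0.3167, 0.067×(-3.8997)=-0.2613, 0.085×(-3.5564)=-0.3023, 0.077×(-3.6990)=-0.2848, 0.095×(-3.3959)=-0.3226, 0.095×(-3.3959)=-0.3226.
Sum = -3.4342, so H' = 3.43.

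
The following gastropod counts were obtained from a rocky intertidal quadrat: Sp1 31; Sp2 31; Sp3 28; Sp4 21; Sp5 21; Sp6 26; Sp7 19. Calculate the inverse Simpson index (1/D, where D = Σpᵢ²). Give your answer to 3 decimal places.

Total N = 31+31+28+21+21+26+19 = 177, so the proportions are 0.1751412, 0.1751412, 0.1581921, 0.1186441, 0.1186441, 0.1468927, 0.1073446 (working shown to 7 dp, full precision carried).
D = 0.1751412² + 0.1751412² + 0.1581921² + 0.1186441² + 0.1186441² + 0.1468927² + 0.1073446² = 0.0306745 + 0.0306745 + 0.0250247 + 0.0140764 + 0.0140764 + 0.0215775 + 0.0115229 = 0.1476268.
So 1/D = 6.77384, i.e. 6.774 to 3 decimal places.

6.774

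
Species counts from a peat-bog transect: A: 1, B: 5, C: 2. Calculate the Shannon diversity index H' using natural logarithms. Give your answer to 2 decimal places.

0.90

Total N = 1+5+2 = 8, so the proportions are 0.125, 0.625, 0.25 (working shown to 4 dp, full precision carried).
Each pᵢ ln pᵢ term: 0.125×(-2.0794)=-0.2599, 0.625×(-0.4700)=-0.2938, 0.25×(-1.3863)=-0.3466.
Sum = -0.9003, so H' = 0.90.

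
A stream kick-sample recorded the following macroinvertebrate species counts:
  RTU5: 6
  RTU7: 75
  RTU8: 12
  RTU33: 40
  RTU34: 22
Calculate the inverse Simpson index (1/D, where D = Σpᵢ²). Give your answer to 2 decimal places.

Total N = 6+75+12+40+22 = 155, so the proportions are 0.03871, 0.48387, 0.07742, 0.25806, 0.14194 (working shown to 5 dp, full precision carried).
D = 0.03871² + 0.48387² + 0.07742² + 0.25806² + 0.14194² = 0.00150 + 0.23413 + 0.00599 + 0.06660 + 0.02015 = 0.32837.
So 1/D = 3.0454, i.e. 3.05 to 2 decimal places.

3.05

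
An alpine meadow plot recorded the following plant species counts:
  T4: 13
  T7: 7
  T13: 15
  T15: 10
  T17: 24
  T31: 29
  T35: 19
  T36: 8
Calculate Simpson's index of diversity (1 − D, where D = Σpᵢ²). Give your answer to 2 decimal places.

Total N = 13+7+15+10+24+29+19+8 = 125, so the proportions are 0.104, 0.056, 0.12, 0.08, 0.192, 0.232, 0.152, 0.064 (working shown to 4 dp, full precision carried).
D = 0.104² + 0.056² + 0.12² + 0.08² + 0.192² + 0.232² + 0.152² + 0.064² = 0.0108 + 0.0031 + 0.0144 + 0.0064 + 0.0369 + 0.0538 + 0.0231 + 0.0041 = 0.1526.
So 1 − D = 0.8474, i.e. 0.85 to 2 decimal places.

0.85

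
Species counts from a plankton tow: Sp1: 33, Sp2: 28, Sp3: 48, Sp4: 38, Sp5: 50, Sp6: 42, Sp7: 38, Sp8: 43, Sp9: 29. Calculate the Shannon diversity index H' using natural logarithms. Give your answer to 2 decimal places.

Total N = 33+28+48+38+50+42+38+43+29 = 349, so the proportions are 0.0946, 0.0802, 0.1375, 0.1089, 0.1433, 0.1203, 0.1089, 0.1232, 0.0831 (working shown to 4 dp, full precision carried).
Each pᵢ ln pᵢ term: 0.0946×(-2.3586)=-0.2230, 0.0802×(-2.5229)=-0.2024, 0.1375×(-1.9839)=-0.2729, 0.1089×(-2.2175)=-0.2414, 0.1433×(-1.9430)=-0.2784, 0.1203×(-2.1174)=-0.2548, 0.1089×(-2.2175)=-0.2414, 0.1232×(-2.0939)=-0.2580, 0.0831×(-2.4878)=-0.2067.
Sum = -2.1791, so H' = 2.18.

2.18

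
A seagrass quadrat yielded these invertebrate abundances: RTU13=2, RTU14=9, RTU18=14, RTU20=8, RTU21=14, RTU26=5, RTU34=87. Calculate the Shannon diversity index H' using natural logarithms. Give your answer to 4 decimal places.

1.2778

Total N = 2+9+14+8+14+5+87 = 139, so the proportions are 0.014388, 0.064748, 0.100719, 0.057554, 0.100719, 0.035971, 0.625899 (working shown to 6 dp, full precision carried).
Each pᵢ ln pᵢ term: 0.014388×(-4.241327)=-0.061026, 0.064748×(-2.737249)=-0.177232, 0.100719×(-2.295417)=-0.231193, 0.057554×(-2.855032)=-0.164318, 0.100719×(-2.295417)=-0.231193, 0.035971×(-3.325036)=-0.119606, 0.625899×(-0.468566)=-0.293275.
Sum = -1.277843, so H' = 1.2778.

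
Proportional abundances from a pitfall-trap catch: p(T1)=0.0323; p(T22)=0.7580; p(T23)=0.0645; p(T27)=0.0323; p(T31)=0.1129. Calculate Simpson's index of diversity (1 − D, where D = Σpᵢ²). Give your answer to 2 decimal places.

0.41

D = 0.0323² + 0.758² + 0.0645² + 0.0323² + 0.1129² = 0.0010 + 0.5746 + 0.0042 + 0.0010 + 0.0127 = 0.5936 (working shown to 4 dp, full precision carried).
So 1 − D = 0.4064, i.e. 0.41 to 2 decimal places.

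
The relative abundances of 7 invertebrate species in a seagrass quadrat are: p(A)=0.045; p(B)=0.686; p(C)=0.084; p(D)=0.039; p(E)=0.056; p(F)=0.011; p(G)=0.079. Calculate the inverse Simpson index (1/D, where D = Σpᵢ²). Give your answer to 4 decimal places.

D = 0.045² + 0.686² + 0.084² + 0.039² + 0.056² + 0.011² + 0.079² = 0.0020250 + 0.4705960 + 0.0070560 + 0.0015210 + 0.0031360 + 0.0001210 + 0.0062410 = 0.4906960 (working shown to 7 dp, full precision carried).
So 1/D = 2.037922, i.e. 2.0379 to 4 decimal places.

2.0379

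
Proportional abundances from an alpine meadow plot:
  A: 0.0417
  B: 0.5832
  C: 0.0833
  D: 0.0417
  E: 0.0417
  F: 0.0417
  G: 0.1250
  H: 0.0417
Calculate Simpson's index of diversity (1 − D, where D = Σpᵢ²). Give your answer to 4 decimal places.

0.6286

D = 0.0417² + 0.5832² + 0.0833² + 0.0417² + 0.0417² + 0.0417² + 0.125² + 0.0417² = 0.001739 + 0.340122 + 0.006939 + 0.001739 + 0.001739 + 0.001739 + 0.015625 + 0.001739 = 0.371381 (working shown to 6 dp, full precision carried).
So 1 − D = 0.628619, i.e. 0.6286 to 4 decimal places.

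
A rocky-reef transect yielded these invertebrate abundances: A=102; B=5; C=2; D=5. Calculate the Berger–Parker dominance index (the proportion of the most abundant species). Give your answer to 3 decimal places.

Total N = 102+5+2+5 = 114, so the proportions are 0.89474, 0.04386, 0.01754, 0.04386 (working shown to 5 dp, full precision carried).
The largest proportion is 0.89474, i.e. d = 0.895 to 3 decimal places.

0.895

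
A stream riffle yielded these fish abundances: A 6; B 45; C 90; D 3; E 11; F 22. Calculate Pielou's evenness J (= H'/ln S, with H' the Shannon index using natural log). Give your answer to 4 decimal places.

0.7299

Total N = 6+45+90+3+11+22 = 177, so the proportions are 0.033898, 0.254237, 0.508475, 0.016949, 0.062147, 0.124294 (working shown to 6 dp, full precision carried).
H' = −Σ pᵢ ln pᵢ = −((-0.114725) + (-0.348175) + (-0.343902) + (-0.069111) + (-0.172660) + (-0.259166)) = 1.307738.
With S = 6 species, ln S = 1.791759, so J = 1.307738/1.791759 = 0.729863, i.e. 0.7299 to 4 decimal places.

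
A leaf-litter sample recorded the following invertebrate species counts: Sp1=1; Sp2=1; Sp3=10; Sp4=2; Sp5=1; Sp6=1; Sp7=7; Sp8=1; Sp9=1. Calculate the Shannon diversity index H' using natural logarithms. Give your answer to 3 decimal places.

1.698

Total N = 1+1+10+2+1+1+7+1+1 = 25, so the proportions are 0.04, 0.04, 0.4, 0.08, 0.04, 0.04, 0.28, 0.04, 0.04 (working shown to 5 dp, full precision carried).
Each pᵢ ln pᵢ term: 0.04×(-3.21888)=-0.12876, 0.04×(-3.21888)=-0.12876, 0.4×(-0.91629)=-0.36652, 0.08×(-2.52573)=-0.20206, 0.04×(-3.21888)=-0.12876, 0.04×(-3.21888)=-0.12876, 0.28×(-1.27297)=-0.35643, 0.04×(-3.21888)=-0.12876, 0.04×(-3.21888)=-0.12876.
Sum = -1.69754, so H' = 1.698.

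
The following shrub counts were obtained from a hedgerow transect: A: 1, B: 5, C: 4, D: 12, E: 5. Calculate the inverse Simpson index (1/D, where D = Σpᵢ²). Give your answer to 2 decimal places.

Total N = 1+5+4+12+5 = 27, so the proportions are 0.037037, 0.1851852, 0.1481481, 0.4444444, 0.1851852 (working shown to 7 dp, full precision carried).
D = 0.037037² + 0.1851852² + 0.1481481² + 0.4444444² + 0.1851852² = 0.0013717 + 0.0342936 + 0.0219479 + 0.1975309 + 0.0342936 = 0.2894376.
So 1/D = 3.45498, i.e. 3.45 to 2 decimal places.

3.45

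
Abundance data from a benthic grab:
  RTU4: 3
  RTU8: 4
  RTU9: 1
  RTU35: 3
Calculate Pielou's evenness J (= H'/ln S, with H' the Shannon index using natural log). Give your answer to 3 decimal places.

Total N = 3+4+1+3 = 11, so the proportions are 0.27273, 0.36364, 0.09091, 0.27273 (working shown to 5 dp, full precision carried).
H' = −Σ pᵢ ln pᵢ = −((-0.35435) + (-0.36785) + (-0.21799) + (-0.35435)) = 1.29455.
With S = 4 species, ln S = 1.38629, so J = 1.29455/1.38629 = 0.93382, i.e. 0.934 to 3 decimal places.

0.934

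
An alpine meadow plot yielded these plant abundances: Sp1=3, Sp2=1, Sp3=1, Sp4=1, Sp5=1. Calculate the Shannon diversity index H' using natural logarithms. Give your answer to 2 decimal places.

Total N = 3+1+1+1+1 = 7, so the proportions are 0.4286, 0.1429, 0.1429, 0.1429, 0.1429 (working shown to 4 dp, full precision carried).
Each pᵢ ln pᵢ term: 0.4286×(-0.8473)=-0.3631, 0.1429×(-1.9459)=-0.2780, 0.1429×(-1.9459)=-0.2780, 0.1429×(-1.9459)=-0.2780, 0.1429×(-1.9459)=-0.2780.
Sum = -1.4751, so H' = 1.48.

1.48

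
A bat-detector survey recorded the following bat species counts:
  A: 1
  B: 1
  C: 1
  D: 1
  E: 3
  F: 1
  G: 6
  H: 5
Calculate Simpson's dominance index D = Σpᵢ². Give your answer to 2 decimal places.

0.21

Total N = 1+1+1+1+3+1+6+5 = 19, so the proportions are 0.0526, 0.0526, 0.0526, 0.0526, 0.1579, 0.0526, 0.3158, 0.2632 (working shown to 4 dp, full precision carried).
D = 0.0526² + 0.0526² + 0.0526² + 0.0526² + 0.1579² + 0.0526² + 0.3158² + 0.2632² = 0.0028 + 0.0028 + 0.0028 + 0.0028 + 0.0249 + 0.0028 + 0.0997 + 0.0693 = 0.2078.
To 2 decimal places, D = 0.21.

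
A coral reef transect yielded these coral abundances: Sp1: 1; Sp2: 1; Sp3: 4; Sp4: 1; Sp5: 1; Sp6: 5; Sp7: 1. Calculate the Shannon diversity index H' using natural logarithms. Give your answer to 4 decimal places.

1.6682

Total N = 1+1+4+1+1+5+1 = 14, so the proportions are 0.071429, 0.071429, 0.285714, 0.071429, 0.071429, 0.357143, 0.071429 (working shown to 6 dp, full precision carried).
Each pᵢ ln pᵢ term: 0.071429×(-2.639057)=-0.188504, 0.071429×(-2.639057)=-0.188504, 0.285714×(-1.252763)=-0.357932, 0.071429×(-2.639057)=-0.188504, 0.071429×(-2.639057)=-0.188504, 0.357143×(-1.029619)=-0.367721, 0.071429×(-2.639057)=-0.188504.
Sum = -1.668174, so H' = 1.6682.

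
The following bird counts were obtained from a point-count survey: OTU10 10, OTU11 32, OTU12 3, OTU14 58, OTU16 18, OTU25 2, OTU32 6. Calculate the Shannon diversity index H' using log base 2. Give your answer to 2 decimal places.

2.13

Total N = 10+32+3+58+18+2+6 = 129, so the proportions are 0.0775, 0.2481, 0.0233, 0.4496, 0.1395, 0.0155, 0.0465 (working shown to 4 dp, full precision carried).
Each pᵢ log₂ pᵢ term: 0.0775×(-3.6893)=-0.2860, 0.2481×(-2.0112)=-0.4989, 0.0233×(-5.4263)=-0.1262, 0.4496×(-1.1532)=-0.5185, 0.1395×(-2.8413)=-0.3965, 0.0155×(-6.0112)=-0.0932, 0.0465×(-4.4263)=-0.2059.
Sum = -2.1251, so H' = 2.13.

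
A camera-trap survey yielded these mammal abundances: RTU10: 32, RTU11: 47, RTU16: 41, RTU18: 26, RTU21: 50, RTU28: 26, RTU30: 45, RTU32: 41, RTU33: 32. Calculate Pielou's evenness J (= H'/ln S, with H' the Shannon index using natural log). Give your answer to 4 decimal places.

Total N = 32+47+41+26+50+26+45+41+32 = 340, so the proportions are 0.094118, 0.138235, 0.120588, 0.076471, 0.147059, 0.076471, 0.132353, 0.120588, 0.094118 (working shown to 6 dp, full precision carried).
H' = −Σ pᵢ ln pᵢ = −((-0.222420) + (-0.273540) + (-0.255089) + (-0.196594) + (-0.281900) + (-0.196594) + (-0.267655) + (-0.255089) + (-0.222420)) = 2.171302.
With S = 9 species, ln S = 2.197225, so J = 2.171302/2.197225 = 0.988202, i.e. 0.9882 to 4 decimal places.

0.9882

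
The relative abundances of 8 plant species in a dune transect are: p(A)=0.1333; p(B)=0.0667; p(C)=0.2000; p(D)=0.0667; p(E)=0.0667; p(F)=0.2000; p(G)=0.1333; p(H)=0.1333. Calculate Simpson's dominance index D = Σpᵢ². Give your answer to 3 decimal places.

0.147

D = 0.1333² + 0.0667² + 0.2² + 0.0667² + 0.0667² + 0.2² + 0.1333² + 0.1333² = 0.01777 + 0.00445 + 0.04000 + 0.00445 + 0.00445 + 0.04000 + 0.01777 + 0.01777 = 0.14665 (working shown to 5 dp, full precision carried).
To 3 decimal places, D = 0.147.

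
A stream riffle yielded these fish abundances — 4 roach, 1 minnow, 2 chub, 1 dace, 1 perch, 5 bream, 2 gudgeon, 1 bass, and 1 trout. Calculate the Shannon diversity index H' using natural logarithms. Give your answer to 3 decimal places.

1.981

Total N = 4+1+2+1+1+5+2+1+1 = 18, so the proportions are 0.22222, 0.05556, 0.11111, 0.05556, 0.05556, 0.27778, 0.11111, 0.05556, 0.05556 (working shown to 5 dp, full precision carried).
Each pᵢ ln pᵢ term: 0.22222×(-1.50408)=-0.33424, 0.05556×(-2.89037)=-0.16058, 0.11111×(-2.19722)=-0.24414, 0.05556×(-2.89037)=-0.16058, 0.05556×(-2.89037)=-0.16058, 0.27778×(-1.28093)=-0.35581, 0.11111×(-2.19722)=-0.24414, 0.05556×(-2.89037)=-0.16058, 0.05556×(-2.89037)=-0.16058.
Sum = -1.98121, so H' = 1.981.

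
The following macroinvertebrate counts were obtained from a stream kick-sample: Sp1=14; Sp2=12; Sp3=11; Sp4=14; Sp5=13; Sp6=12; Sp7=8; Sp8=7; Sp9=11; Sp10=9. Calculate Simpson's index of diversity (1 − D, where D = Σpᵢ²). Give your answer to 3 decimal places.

0.896

Total N = 14+12+11+14+13+12+8+7+11+9 = 111, so the proportions are 0.12613, 0.10811, 0.0991, 0.12613, 0.11712, 0.10811, 0.07207, 0.06306, 0.0991, 0.08108 (working shown to 5 dp, full precision carried).
D = 0.12613² + 0.10811² + 0.0991² + 0.12613² + 0.11712² + 0.10811² + 0.07207² + 0.06306² + 0.0991² + 0.08108² = 0.01591 + 0.01169 + 0.00982 + 0.01591 + 0.01372 + 0.01169 + 0.00519 + 0.00398 + 0.00982 + 0.00657 = 0.10429.
So 1 − D = 0.89571, i.e. 0.896 to 3 decimal places.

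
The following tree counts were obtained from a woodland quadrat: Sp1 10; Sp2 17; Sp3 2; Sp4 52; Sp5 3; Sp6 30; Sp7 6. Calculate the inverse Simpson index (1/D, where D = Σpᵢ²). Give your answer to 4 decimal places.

3.5626

Total N = 10+17+2+52+3+30+6 = 120, so the proportions are 0.08333333, 0.14166667, 0.01666667, 0.43333333, 0.025, 0.25, 0.05 (working shown to 8 dp, full precision carried).
D = 0.08333333² + 0.14166667² + 0.01666667² + 0.43333333² + 0.025² + 0.25² + 0.05² = 0.00694444 + 0.02006944 + 0.00027778 + 0.18777778 + 0.00062500 + 0.06250000 + 0.00250000 = 0.28069444.
So 1/D = 3.562593, i.e. 3.5626 to 4 decimal places.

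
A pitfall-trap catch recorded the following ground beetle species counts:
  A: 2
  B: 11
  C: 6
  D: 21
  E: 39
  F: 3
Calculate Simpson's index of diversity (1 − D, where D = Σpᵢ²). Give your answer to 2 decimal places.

0.68

Total N = 2+11+6+21+39+3 = 82, so the proportions are 0.0244, 0.1341, 0.0732, 0.2561, 0.4756, 0.0366 (working shown to 4 dp, full precision carried).
D = 0.0244² + 0.1341² + 0.0732² + 0.2561² + 0.4756² + 0.0366² = 0.0006 + 0.0180 + 0.0054 + 0.0656 + 0.2262 + 0.0013 = 0.3171.
So 1 − D = 0.6829, i.e. 0.68 to 2 decimal places.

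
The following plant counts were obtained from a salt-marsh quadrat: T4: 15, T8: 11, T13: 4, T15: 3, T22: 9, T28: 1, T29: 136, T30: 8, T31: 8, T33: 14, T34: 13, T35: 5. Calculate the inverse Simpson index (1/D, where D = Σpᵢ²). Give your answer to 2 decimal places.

2.65

Total N = 15+11+4+3+9+1+136+8+8+14+13+5 = 227, so the proportions are 0.06608, 0.04846, 0.01762, 0.01322, 0.03965, 0.00441, 0.59912, 0.03524, 0.03524, 0.06167, 0.05727, 0.02203 (working shown to 5 dp, full precision carried).
D = 0.06608² + 0.04846² + 0.01762² + 0.01322² + 0.03965² + 0.00441² + 0.59912² + 0.03524² + 0.03524² + 0.06167² + 0.05727² + 0.02203² = 0.00437 + 0.00235 + 0.00031 + 0.00017 + 0.00157 + 0.00002 + 0.35894 + 0.00124 + 0.00124 + 0.00380 + 0.00328 + 0.00049 = 0.37779.
So 1/D = 2.6470, i.e. 2.65 to 2 decimal places.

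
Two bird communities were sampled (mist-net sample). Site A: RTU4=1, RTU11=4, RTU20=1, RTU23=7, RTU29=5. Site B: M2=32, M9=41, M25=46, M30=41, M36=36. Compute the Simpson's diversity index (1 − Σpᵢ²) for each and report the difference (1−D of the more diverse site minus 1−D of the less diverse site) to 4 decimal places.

0.0810

Site A: N=18, proportions 0.0555556, 0.2222222, 0.0555556, 0.3888889, 0.2777778, giving 1−D = 0.7160494 (working shown to 7 dp, full precision carried).
Site B: N=196, proportions 0.1632653, 0.2091837, 0.2346939, 0.2091837, 0.1836735, giving 1−D = 0.7970117.
Difference = |0.7160494 − 0.7970117| = 0.0809623, i.e. 0.0810 to 4 decimal places.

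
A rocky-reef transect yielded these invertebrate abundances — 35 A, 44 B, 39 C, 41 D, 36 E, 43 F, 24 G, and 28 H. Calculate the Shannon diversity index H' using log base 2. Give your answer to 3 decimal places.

Total N = 35+44+39+41+36+43+24+28 = 290, so the proportions are 0.12069, 0.15172, 0.13448, 0.14138, 0.12414, 0.14828, 0.08276, 0.09655 (working shown to 5 dp, full precision carried).
Each pᵢ log₂ pᵢ term: 0.12069×(-3.05063)=-0.36818, 0.15172×(-2.72048)=-0.41276, 0.13448×(-2.89451)=-0.38926, 0.14138×(-2.82236)=-0.39902, 0.12414×(-3.00998)=-0.37365, 0.14828×(-2.75364)=-0.40830, 0.08276×(-3.59495)=-0.29751, 0.09655×(-3.37255)=-0.32563.
Sum = -2.97432, so H' = 2.974.

2.974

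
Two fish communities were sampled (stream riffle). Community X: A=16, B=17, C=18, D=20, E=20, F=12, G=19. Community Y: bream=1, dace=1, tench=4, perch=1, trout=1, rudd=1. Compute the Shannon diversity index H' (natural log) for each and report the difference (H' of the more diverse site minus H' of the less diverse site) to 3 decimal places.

0.353

Community X: N=122, proportions 0.131148, 0.139344, 0.147541, 0.163934, 0.163934, 0.098361, 0.155738, giving H' = 1.933978 (working shown to 6 dp, full precision carried).
Community Y: N=9, proportions 0.111111, 0.111111, 0.444444, 0.111111, 0.111111, 0.111111, giving H' = 1.581094.
Difference = |1.933978 − 1.581094| = 0.352884, i.e. 0.353 to 3 decimal places.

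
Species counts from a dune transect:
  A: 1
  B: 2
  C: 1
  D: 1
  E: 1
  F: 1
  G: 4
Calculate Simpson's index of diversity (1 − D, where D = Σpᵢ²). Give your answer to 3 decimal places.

Total N = 1+2+1+1+1+1+4 = 11, so the proportions are 0.09091, 0.18182, 0.09091, 0.09091, 0.09091, 0.09091, 0.36364 (working shown to 5 dp, full precision carried).
D = 0.09091² + 0.18182² + 0.09091² + 0.09091² + 0.09091² + 0.09091² + 0.36364² = 0.00826 + 0.03306 + 0.00826 + 0.00826 + 0.00826 + 0.00826 + 0.13223 = 0.20661.
So 1 − D = 0.79339, i.e. 0.793 to 3 decimal places.

0.793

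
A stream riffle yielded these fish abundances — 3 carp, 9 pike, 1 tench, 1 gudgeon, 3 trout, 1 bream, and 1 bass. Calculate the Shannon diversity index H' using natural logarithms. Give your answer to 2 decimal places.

Total N = 3+9+1+1+3+1+1 = 19, so the proportions are 0.1579, 0.4737, 0.0526, 0.0526, 0.1579, 0.0526, 0.0526 (working shown to 4 dp, full precision carried).
Each pᵢ ln pᵢ term: 0.1579×(-1.8458)=-0.2914, 0.4737×(-0.7472)=-0.3539, 0.0526×(-2.9444)=-0.1550, 0.0526×(-2.9444)=-0.1550, 0.1579×(-1.8458)=-0.2914, 0.0526×(-2.9444)=-0.1550, 0.0526×(-2.9444)=-0.1550.
Sum = -1.5567, so H' = 1.56.

1.56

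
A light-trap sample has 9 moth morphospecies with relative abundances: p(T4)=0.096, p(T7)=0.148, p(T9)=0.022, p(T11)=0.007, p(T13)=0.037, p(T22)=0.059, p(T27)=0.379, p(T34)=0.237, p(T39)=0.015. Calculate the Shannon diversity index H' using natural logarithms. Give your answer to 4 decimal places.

1.6873

Each pᵢ ln pᵢ term (working shown to 6 dp, full precision carried): 0.096×(-2.343407)=-0.224967, 0.148×(-1.910543)=-0.282760, 0.022×(-3.816713)=-0.083968, 0.007×(-4.961845)=-0.034733, 0.037×(-3.296837)=-0.121983, 0.059×(-2.830218)=-0.166983, 0.379×(-0.970219)=-0.367713, 0.237×(-1.439695)=-0.341208, 0.015×(-4.199705)=-0.062996.
Sum = -1.687310, so H' = 1.6873.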